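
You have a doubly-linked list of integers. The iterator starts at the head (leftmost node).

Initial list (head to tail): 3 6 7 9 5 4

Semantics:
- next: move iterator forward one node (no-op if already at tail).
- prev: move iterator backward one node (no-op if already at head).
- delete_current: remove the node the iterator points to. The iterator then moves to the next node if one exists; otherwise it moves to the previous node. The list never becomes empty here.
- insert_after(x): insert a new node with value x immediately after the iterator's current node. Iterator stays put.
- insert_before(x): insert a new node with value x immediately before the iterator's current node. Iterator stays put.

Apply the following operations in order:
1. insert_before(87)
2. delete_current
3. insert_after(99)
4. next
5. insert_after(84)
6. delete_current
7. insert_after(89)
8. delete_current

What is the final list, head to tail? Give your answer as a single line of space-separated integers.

Answer: 87 6 89 7 9 5 4

Derivation:
After 1 (insert_before(87)): list=[87, 3, 6, 7, 9, 5, 4] cursor@3
After 2 (delete_current): list=[87, 6, 7, 9, 5, 4] cursor@6
After 3 (insert_after(99)): list=[87, 6, 99, 7, 9, 5, 4] cursor@6
After 4 (next): list=[87, 6, 99, 7, 9, 5, 4] cursor@99
After 5 (insert_after(84)): list=[87, 6, 99, 84, 7, 9, 5, 4] cursor@99
After 6 (delete_current): list=[87, 6, 84, 7, 9, 5, 4] cursor@84
After 7 (insert_after(89)): list=[87, 6, 84, 89, 7, 9, 5, 4] cursor@84
After 8 (delete_current): list=[87, 6, 89, 7, 9, 5, 4] cursor@89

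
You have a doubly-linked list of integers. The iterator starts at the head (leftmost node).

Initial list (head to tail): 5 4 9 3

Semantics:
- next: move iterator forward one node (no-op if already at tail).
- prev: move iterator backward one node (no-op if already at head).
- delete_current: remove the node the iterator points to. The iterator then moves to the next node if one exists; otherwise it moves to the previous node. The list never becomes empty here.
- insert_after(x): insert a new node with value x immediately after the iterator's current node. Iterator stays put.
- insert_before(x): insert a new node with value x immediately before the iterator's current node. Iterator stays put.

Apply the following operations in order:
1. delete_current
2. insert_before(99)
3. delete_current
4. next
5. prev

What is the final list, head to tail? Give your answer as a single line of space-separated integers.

After 1 (delete_current): list=[4, 9, 3] cursor@4
After 2 (insert_before(99)): list=[99, 4, 9, 3] cursor@4
After 3 (delete_current): list=[99, 9, 3] cursor@9
After 4 (next): list=[99, 9, 3] cursor@3
After 5 (prev): list=[99, 9, 3] cursor@9

Answer: 99 9 3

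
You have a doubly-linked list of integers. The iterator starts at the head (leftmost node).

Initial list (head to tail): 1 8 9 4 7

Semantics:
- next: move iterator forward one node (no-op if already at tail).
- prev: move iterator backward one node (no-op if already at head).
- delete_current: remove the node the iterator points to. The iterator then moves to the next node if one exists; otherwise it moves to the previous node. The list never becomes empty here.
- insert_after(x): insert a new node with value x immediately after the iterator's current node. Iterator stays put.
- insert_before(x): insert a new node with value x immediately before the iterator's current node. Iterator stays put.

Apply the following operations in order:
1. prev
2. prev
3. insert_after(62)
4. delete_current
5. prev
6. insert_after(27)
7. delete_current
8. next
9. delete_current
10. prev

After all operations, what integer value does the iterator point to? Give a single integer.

After 1 (prev): list=[1, 8, 9, 4, 7] cursor@1
After 2 (prev): list=[1, 8, 9, 4, 7] cursor@1
After 3 (insert_after(62)): list=[1, 62, 8, 9, 4, 7] cursor@1
After 4 (delete_current): list=[62, 8, 9, 4, 7] cursor@62
After 5 (prev): list=[62, 8, 9, 4, 7] cursor@62
After 6 (insert_after(27)): list=[62, 27, 8, 9, 4, 7] cursor@62
After 7 (delete_current): list=[27, 8, 9, 4, 7] cursor@27
After 8 (next): list=[27, 8, 9, 4, 7] cursor@8
After 9 (delete_current): list=[27, 9, 4, 7] cursor@9
After 10 (prev): list=[27, 9, 4, 7] cursor@27

Answer: 27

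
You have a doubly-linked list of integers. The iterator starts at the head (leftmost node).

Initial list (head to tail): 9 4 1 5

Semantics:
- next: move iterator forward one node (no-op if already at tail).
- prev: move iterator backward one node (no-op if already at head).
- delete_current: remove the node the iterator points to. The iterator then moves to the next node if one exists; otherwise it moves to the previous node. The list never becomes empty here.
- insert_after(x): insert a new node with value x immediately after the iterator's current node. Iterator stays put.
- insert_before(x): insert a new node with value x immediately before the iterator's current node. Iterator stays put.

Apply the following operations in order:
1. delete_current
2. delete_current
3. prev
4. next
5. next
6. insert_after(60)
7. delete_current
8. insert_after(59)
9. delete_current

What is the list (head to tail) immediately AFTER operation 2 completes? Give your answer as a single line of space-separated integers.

After 1 (delete_current): list=[4, 1, 5] cursor@4
After 2 (delete_current): list=[1, 5] cursor@1

Answer: 1 5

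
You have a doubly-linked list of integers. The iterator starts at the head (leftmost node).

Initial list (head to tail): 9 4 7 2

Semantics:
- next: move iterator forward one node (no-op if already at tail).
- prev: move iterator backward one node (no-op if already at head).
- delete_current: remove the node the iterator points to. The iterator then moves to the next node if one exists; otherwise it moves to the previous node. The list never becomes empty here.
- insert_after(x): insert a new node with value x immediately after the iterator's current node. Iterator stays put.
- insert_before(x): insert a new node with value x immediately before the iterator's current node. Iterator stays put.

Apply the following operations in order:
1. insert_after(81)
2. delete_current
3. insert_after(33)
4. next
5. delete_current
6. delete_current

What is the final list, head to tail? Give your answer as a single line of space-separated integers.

After 1 (insert_after(81)): list=[9, 81, 4, 7, 2] cursor@9
After 2 (delete_current): list=[81, 4, 7, 2] cursor@81
After 3 (insert_after(33)): list=[81, 33, 4, 7, 2] cursor@81
After 4 (next): list=[81, 33, 4, 7, 2] cursor@33
After 5 (delete_current): list=[81, 4, 7, 2] cursor@4
After 6 (delete_current): list=[81, 7, 2] cursor@7

Answer: 81 7 2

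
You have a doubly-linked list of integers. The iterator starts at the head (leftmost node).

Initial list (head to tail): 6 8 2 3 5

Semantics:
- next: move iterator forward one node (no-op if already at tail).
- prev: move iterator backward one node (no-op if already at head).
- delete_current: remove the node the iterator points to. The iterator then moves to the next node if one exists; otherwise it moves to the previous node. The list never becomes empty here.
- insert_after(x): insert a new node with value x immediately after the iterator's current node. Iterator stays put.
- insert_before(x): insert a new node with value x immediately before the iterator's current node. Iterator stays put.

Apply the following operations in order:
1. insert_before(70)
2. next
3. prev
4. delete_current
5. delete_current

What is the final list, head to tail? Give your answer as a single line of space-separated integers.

After 1 (insert_before(70)): list=[70, 6, 8, 2, 3, 5] cursor@6
After 2 (next): list=[70, 6, 8, 2, 3, 5] cursor@8
After 3 (prev): list=[70, 6, 8, 2, 3, 5] cursor@6
After 4 (delete_current): list=[70, 8, 2, 3, 5] cursor@8
After 5 (delete_current): list=[70, 2, 3, 5] cursor@2

Answer: 70 2 3 5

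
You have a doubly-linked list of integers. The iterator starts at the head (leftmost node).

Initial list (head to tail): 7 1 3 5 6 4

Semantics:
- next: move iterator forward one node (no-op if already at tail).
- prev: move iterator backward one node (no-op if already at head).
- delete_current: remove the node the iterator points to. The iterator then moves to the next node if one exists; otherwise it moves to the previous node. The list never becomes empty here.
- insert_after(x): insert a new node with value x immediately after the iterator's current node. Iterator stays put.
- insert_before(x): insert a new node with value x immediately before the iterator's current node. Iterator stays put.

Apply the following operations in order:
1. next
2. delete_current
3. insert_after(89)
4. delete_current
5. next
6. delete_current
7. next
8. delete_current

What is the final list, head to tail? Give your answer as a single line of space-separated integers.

Answer: 7 89 6

Derivation:
After 1 (next): list=[7, 1, 3, 5, 6, 4] cursor@1
After 2 (delete_current): list=[7, 3, 5, 6, 4] cursor@3
After 3 (insert_after(89)): list=[7, 3, 89, 5, 6, 4] cursor@3
After 4 (delete_current): list=[7, 89, 5, 6, 4] cursor@89
After 5 (next): list=[7, 89, 5, 6, 4] cursor@5
After 6 (delete_current): list=[7, 89, 6, 4] cursor@6
After 7 (next): list=[7, 89, 6, 4] cursor@4
After 8 (delete_current): list=[7, 89, 6] cursor@6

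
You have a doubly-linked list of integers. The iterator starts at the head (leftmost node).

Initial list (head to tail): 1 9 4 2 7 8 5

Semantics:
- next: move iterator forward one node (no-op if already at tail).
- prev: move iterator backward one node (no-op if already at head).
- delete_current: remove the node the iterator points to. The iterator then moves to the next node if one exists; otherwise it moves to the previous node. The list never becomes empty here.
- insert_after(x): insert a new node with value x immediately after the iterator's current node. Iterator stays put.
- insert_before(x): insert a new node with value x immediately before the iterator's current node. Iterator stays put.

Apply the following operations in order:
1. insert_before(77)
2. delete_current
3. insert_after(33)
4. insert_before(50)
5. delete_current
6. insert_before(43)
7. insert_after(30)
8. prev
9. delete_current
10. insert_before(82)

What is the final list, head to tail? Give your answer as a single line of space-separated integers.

Answer: 77 50 82 33 30 4 2 7 8 5

Derivation:
After 1 (insert_before(77)): list=[77, 1, 9, 4, 2, 7, 8, 5] cursor@1
After 2 (delete_current): list=[77, 9, 4, 2, 7, 8, 5] cursor@9
After 3 (insert_after(33)): list=[77, 9, 33, 4, 2, 7, 8, 5] cursor@9
After 4 (insert_before(50)): list=[77, 50, 9, 33, 4, 2, 7, 8, 5] cursor@9
After 5 (delete_current): list=[77, 50, 33, 4, 2, 7, 8, 5] cursor@33
After 6 (insert_before(43)): list=[77, 50, 43, 33, 4, 2, 7, 8, 5] cursor@33
After 7 (insert_after(30)): list=[77, 50, 43, 33, 30, 4, 2, 7, 8, 5] cursor@33
After 8 (prev): list=[77, 50, 43, 33, 30, 4, 2, 7, 8, 5] cursor@43
After 9 (delete_current): list=[77, 50, 33, 30, 4, 2, 7, 8, 5] cursor@33
After 10 (insert_before(82)): list=[77, 50, 82, 33, 30, 4, 2, 7, 8, 5] cursor@33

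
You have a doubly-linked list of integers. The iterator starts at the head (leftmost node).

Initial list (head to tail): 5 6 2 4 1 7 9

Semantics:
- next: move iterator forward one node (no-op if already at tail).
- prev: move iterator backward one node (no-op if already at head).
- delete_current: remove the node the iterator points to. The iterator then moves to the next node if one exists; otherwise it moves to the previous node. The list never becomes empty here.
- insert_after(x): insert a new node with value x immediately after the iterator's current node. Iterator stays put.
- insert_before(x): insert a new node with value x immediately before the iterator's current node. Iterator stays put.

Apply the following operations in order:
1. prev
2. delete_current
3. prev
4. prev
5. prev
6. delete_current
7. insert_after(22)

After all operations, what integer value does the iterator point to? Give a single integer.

Answer: 2

Derivation:
After 1 (prev): list=[5, 6, 2, 4, 1, 7, 9] cursor@5
After 2 (delete_current): list=[6, 2, 4, 1, 7, 9] cursor@6
After 3 (prev): list=[6, 2, 4, 1, 7, 9] cursor@6
After 4 (prev): list=[6, 2, 4, 1, 7, 9] cursor@6
After 5 (prev): list=[6, 2, 4, 1, 7, 9] cursor@6
After 6 (delete_current): list=[2, 4, 1, 7, 9] cursor@2
After 7 (insert_after(22)): list=[2, 22, 4, 1, 7, 9] cursor@2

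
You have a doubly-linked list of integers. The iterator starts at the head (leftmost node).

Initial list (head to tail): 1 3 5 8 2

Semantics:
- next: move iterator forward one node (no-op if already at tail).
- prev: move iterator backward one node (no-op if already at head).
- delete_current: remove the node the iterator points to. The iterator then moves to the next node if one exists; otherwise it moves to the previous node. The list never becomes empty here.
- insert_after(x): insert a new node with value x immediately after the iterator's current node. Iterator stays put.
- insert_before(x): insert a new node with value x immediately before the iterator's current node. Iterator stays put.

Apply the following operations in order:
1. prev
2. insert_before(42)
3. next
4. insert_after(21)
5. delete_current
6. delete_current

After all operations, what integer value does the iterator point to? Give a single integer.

Answer: 5

Derivation:
After 1 (prev): list=[1, 3, 5, 8, 2] cursor@1
After 2 (insert_before(42)): list=[42, 1, 3, 5, 8, 2] cursor@1
After 3 (next): list=[42, 1, 3, 5, 8, 2] cursor@3
After 4 (insert_after(21)): list=[42, 1, 3, 21, 5, 8, 2] cursor@3
After 5 (delete_current): list=[42, 1, 21, 5, 8, 2] cursor@21
After 6 (delete_current): list=[42, 1, 5, 8, 2] cursor@5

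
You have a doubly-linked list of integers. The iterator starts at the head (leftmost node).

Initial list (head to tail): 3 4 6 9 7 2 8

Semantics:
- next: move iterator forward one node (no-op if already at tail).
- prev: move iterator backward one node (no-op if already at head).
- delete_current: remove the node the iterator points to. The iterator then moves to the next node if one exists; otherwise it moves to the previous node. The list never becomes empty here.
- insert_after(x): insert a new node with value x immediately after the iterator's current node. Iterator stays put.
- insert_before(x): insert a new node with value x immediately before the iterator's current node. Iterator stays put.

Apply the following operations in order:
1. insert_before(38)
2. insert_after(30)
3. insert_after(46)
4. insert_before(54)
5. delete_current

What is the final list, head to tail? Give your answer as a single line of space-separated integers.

Answer: 38 54 46 30 4 6 9 7 2 8

Derivation:
After 1 (insert_before(38)): list=[38, 3, 4, 6, 9, 7, 2, 8] cursor@3
After 2 (insert_after(30)): list=[38, 3, 30, 4, 6, 9, 7, 2, 8] cursor@3
After 3 (insert_after(46)): list=[38, 3, 46, 30, 4, 6, 9, 7, 2, 8] cursor@3
After 4 (insert_before(54)): list=[38, 54, 3, 46, 30, 4, 6, 9, 7, 2, 8] cursor@3
After 5 (delete_current): list=[38, 54, 46, 30, 4, 6, 9, 7, 2, 8] cursor@46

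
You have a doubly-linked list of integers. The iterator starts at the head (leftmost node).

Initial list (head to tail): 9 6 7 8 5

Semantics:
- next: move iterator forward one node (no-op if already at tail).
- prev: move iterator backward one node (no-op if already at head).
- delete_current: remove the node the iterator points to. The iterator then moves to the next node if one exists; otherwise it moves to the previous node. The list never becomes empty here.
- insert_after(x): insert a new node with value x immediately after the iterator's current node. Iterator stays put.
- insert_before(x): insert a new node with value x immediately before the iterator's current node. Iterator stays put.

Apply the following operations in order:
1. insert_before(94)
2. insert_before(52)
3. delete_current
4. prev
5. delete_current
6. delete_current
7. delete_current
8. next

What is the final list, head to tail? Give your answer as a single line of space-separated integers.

After 1 (insert_before(94)): list=[94, 9, 6, 7, 8, 5] cursor@9
After 2 (insert_before(52)): list=[94, 52, 9, 6, 7, 8, 5] cursor@9
After 3 (delete_current): list=[94, 52, 6, 7, 8, 5] cursor@6
After 4 (prev): list=[94, 52, 6, 7, 8, 5] cursor@52
After 5 (delete_current): list=[94, 6, 7, 8, 5] cursor@6
After 6 (delete_current): list=[94, 7, 8, 5] cursor@7
After 7 (delete_current): list=[94, 8, 5] cursor@8
After 8 (next): list=[94, 8, 5] cursor@5

Answer: 94 8 5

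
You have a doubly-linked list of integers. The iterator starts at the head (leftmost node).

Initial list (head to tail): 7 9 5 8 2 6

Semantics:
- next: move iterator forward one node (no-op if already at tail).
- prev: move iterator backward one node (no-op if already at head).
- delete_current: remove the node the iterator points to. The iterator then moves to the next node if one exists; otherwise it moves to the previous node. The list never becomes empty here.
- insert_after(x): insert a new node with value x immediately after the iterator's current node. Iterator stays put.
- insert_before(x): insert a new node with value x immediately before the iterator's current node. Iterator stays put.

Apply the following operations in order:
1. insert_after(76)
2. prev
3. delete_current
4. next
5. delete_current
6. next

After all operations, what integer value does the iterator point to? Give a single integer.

Answer: 8

Derivation:
After 1 (insert_after(76)): list=[7, 76, 9, 5, 8, 2, 6] cursor@7
After 2 (prev): list=[7, 76, 9, 5, 8, 2, 6] cursor@7
After 3 (delete_current): list=[76, 9, 5, 8, 2, 6] cursor@76
After 4 (next): list=[76, 9, 5, 8, 2, 6] cursor@9
After 5 (delete_current): list=[76, 5, 8, 2, 6] cursor@5
After 6 (next): list=[76, 5, 8, 2, 6] cursor@8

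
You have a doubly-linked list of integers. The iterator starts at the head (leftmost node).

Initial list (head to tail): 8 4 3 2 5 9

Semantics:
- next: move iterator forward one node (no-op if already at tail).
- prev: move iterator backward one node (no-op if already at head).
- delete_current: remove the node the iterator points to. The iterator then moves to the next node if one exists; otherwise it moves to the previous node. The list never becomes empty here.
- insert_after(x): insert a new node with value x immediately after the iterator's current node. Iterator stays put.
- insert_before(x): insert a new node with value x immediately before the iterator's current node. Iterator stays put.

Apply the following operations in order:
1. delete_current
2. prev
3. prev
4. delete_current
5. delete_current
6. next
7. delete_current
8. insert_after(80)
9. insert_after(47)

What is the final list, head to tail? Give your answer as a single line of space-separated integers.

After 1 (delete_current): list=[4, 3, 2, 5, 9] cursor@4
After 2 (prev): list=[4, 3, 2, 5, 9] cursor@4
After 3 (prev): list=[4, 3, 2, 5, 9] cursor@4
After 4 (delete_current): list=[3, 2, 5, 9] cursor@3
After 5 (delete_current): list=[2, 5, 9] cursor@2
After 6 (next): list=[2, 5, 9] cursor@5
After 7 (delete_current): list=[2, 9] cursor@9
After 8 (insert_after(80)): list=[2, 9, 80] cursor@9
After 9 (insert_after(47)): list=[2, 9, 47, 80] cursor@9

Answer: 2 9 47 80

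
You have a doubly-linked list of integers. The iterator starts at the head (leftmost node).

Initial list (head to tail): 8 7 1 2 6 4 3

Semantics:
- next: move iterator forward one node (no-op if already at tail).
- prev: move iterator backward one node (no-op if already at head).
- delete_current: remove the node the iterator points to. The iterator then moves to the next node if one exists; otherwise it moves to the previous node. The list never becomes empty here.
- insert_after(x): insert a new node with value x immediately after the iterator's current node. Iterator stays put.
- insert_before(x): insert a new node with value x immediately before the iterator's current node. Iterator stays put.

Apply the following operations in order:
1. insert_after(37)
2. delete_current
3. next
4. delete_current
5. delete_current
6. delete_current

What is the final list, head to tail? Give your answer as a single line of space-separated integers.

After 1 (insert_after(37)): list=[8, 37, 7, 1, 2, 6, 4, 3] cursor@8
After 2 (delete_current): list=[37, 7, 1, 2, 6, 4, 3] cursor@37
After 3 (next): list=[37, 7, 1, 2, 6, 4, 3] cursor@7
After 4 (delete_current): list=[37, 1, 2, 6, 4, 3] cursor@1
After 5 (delete_current): list=[37, 2, 6, 4, 3] cursor@2
After 6 (delete_current): list=[37, 6, 4, 3] cursor@6

Answer: 37 6 4 3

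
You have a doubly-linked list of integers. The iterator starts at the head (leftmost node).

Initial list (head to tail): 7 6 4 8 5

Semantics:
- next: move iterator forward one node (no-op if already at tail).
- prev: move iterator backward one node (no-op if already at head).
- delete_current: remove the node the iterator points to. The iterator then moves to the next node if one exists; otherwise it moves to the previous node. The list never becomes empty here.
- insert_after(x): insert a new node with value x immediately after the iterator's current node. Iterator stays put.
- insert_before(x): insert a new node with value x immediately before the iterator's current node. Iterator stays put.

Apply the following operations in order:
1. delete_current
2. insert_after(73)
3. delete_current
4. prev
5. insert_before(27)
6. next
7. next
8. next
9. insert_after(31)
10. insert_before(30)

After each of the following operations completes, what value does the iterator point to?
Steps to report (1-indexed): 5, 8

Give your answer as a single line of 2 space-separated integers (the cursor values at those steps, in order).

After 1 (delete_current): list=[6, 4, 8, 5] cursor@6
After 2 (insert_after(73)): list=[6, 73, 4, 8, 5] cursor@6
After 3 (delete_current): list=[73, 4, 8, 5] cursor@73
After 4 (prev): list=[73, 4, 8, 5] cursor@73
After 5 (insert_before(27)): list=[27, 73, 4, 8, 5] cursor@73
After 6 (next): list=[27, 73, 4, 8, 5] cursor@4
After 7 (next): list=[27, 73, 4, 8, 5] cursor@8
After 8 (next): list=[27, 73, 4, 8, 5] cursor@5
After 9 (insert_after(31)): list=[27, 73, 4, 8, 5, 31] cursor@5
After 10 (insert_before(30)): list=[27, 73, 4, 8, 30, 5, 31] cursor@5

Answer: 73 5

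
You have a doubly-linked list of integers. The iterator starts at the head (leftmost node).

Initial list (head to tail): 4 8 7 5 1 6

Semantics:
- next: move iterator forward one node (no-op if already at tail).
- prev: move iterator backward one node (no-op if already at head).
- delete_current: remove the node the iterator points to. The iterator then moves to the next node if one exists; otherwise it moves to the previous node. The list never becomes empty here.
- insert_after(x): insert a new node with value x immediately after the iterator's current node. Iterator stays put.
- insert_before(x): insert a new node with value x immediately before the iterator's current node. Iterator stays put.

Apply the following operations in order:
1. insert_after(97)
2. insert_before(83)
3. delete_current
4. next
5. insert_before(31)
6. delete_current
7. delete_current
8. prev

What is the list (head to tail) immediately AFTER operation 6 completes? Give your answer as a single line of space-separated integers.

Answer: 83 97 31 7 5 1 6

Derivation:
After 1 (insert_after(97)): list=[4, 97, 8, 7, 5, 1, 6] cursor@4
After 2 (insert_before(83)): list=[83, 4, 97, 8, 7, 5, 1, 6] cursor@4
After 3 (delete_current): list=[83, 97, 8, 7, 5, 1, 6] cursor@97
After 4 (next): list=[83, 97, 8, 7, 5, 1, 6] cursor@8
After 5 (insert_before(31)): list=[83, 97, 31, 8, 7, 5, 1, 6] cursor@8
After 6 (delete_current): list=[83, 97, 31, 7, 5, 1, 6] cursor@7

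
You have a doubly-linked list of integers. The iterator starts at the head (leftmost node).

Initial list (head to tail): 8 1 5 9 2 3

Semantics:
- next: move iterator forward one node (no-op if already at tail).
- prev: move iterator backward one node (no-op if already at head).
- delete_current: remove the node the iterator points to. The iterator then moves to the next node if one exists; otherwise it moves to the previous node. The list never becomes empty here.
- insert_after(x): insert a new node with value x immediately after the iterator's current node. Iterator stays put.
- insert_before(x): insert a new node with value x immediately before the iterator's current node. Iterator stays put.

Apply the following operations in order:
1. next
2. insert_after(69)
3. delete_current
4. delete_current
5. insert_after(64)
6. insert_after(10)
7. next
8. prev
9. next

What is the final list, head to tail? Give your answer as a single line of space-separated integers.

After 1 (next): list=[8, 1, 5, 9, 2, 3] cursor@1
After 2 (insert_after(69)): list=[8, 1, 69, 5, 9, 2, 3] cursor@1
After 3 (delete_current): list=[8, 69, 5, 9, 2, 3] cursor@69
After 4 (delete_current): list=[8, 5, 9, 2, 3] cursor@5
After 5 (insert_after(64)): list=[8, 5, 64, 9, 2, 3] cursor@5
After 6 (insert_after(10)): list=[8, 5, 10, 64, 9, 2, 3] cursor@5
After 7 (next): list=[8, 5, 10, 64, 9, 2, 3] cursor@10
After 8 (prev): list=[8, 5, 10, 64, 9, 2, 3] cursor@5
After 9 (next): list=[8, 5, 10, 64, 9, 2, 3] cursor@10

Answer: 8 5 10 64 9 2 3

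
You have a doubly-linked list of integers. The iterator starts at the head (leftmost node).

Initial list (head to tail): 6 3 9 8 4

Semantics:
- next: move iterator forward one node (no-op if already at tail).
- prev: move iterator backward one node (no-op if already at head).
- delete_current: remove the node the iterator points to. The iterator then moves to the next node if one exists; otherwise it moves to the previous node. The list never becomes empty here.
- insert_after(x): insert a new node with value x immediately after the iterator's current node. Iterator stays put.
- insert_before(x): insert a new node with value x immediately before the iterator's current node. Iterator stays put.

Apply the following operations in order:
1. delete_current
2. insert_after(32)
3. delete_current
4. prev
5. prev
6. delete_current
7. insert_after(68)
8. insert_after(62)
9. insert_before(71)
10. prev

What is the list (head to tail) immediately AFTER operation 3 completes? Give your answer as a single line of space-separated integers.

After 1 (delete_current): list=[3, 9, 8, 4] cursor@3
After 2 (insert_after(32)): list=[3, 32, 9, 8, 4] cursor@3
After 3 (delete_current): list=[32, 9, 8, 4] cursor@32

Answer: 32 9 8 4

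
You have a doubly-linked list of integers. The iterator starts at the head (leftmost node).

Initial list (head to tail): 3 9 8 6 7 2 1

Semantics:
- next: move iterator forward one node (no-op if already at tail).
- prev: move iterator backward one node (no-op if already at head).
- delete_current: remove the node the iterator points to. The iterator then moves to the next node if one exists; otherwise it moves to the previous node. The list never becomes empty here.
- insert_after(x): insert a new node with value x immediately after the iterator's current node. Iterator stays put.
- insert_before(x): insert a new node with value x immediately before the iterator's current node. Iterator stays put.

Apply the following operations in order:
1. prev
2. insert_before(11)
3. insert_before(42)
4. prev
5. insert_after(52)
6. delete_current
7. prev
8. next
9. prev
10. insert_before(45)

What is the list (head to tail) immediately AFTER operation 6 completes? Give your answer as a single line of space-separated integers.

After 1 (prev): list=[3, 9, 8, 6, 7, 2, 1] cursor@3
After 2 (insert_before(11)): list=[11, 3, 9, 8, 6, 7, 2, 1] cursor@3
After 3 (insert_before(42)): list=[11, 42, 3, 9, 8, 6, 7, 2, 1] cursor@3
After 4 (prev): list=[11, 42, 3, 9, 8, 6, 7, 2, 1] cursor@42
After 5 (insert_after(52)): list=[11, 42, 52, 3, 9, 8, 6, 7, 2, 1] cursor@42
After 6 (delete_current): list=[11, 52, 3, 9, 8, 6, 7, 2, 1] cursor@52

Answer: 11 52 3 9 8 6 7 2 1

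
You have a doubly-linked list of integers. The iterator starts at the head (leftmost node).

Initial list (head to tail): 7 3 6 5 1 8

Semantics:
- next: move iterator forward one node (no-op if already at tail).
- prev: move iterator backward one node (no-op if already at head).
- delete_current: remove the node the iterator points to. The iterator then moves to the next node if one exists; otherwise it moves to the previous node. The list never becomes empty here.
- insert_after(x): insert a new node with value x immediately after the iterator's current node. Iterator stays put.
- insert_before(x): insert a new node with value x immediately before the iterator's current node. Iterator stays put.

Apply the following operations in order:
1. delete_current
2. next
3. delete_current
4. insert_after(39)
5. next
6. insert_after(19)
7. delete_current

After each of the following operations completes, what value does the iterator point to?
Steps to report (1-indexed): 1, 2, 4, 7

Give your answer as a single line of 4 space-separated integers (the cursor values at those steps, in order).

Answer: 3 6 5 19

Derivation:
After 1 (delete_current): list=[3, 6, 5, 1, 8] cursor@3
After 2 (next): list=[3, 6, 5, 1, 8] cursor@6
After 3 (delete_current): list=[3, 5, 1, 8] cursor@5
After 4 (insert_after(39)): list=[3, 5, 39, 1, 8] cursor@5
After 5 (next): list=[3, 5, 39, 1, 8] cursor@39
After 6 (insert_after(19)): list=[3, 5, 39, 19, 1, 8] cursor@39
After 7 (delete_current): list=[3, 5, 19, 1, 8] cursor@19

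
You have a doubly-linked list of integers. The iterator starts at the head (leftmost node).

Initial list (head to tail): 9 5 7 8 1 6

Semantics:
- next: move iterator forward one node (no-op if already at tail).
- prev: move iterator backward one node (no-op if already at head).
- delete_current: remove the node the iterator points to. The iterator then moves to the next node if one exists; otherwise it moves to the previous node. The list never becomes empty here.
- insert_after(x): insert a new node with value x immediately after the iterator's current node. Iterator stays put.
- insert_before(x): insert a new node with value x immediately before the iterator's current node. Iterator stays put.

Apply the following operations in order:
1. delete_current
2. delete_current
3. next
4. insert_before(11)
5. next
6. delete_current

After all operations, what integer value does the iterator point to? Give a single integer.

Answer: 6

Derivation:
After 1 (delete_current): list=[5, 7, 8, 1, 6] cursor@5
After 2 (delete_current): list=[7, 8, 1, 6] cursor@7
After 3 (next): list=[7, 8, 1, 6] cursor@8
After 4 (insert_before(11)): list=[7, 11, 8, 1, 6] cursor@8
After 5 (next): list=[7, 11, 8, 1, 6] cursor@1
After 6 (delete_current): list=[7, 11, 8, 6] cursor@6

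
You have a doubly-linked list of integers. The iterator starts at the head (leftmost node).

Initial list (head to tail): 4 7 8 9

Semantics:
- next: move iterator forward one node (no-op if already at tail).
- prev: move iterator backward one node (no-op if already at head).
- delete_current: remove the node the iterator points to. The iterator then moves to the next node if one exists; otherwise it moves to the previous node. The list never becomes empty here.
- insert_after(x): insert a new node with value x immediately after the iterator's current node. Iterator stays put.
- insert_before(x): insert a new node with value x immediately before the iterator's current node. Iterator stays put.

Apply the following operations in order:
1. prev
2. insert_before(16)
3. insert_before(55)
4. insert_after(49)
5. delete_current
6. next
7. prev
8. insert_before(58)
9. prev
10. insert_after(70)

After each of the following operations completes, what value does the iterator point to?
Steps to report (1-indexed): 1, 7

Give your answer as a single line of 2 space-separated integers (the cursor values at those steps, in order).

After 1 (prev): list=[4, 7, 8, 9] cursor@4
After 2 (insert_before(16)): list=[16, 4, 7, 8, 9] cursor@4
After 3 (insert_before(55)): list=[16, 55, 4, 7, 8, 9] cursor@4
After 4 (insert_after(49)): list=[16, 55, 4, 49, 7, 8, 9] cursor@4
After 5 (delete_current): list=[16, 55, 49, 7, 8, 9] cursor@49
After 6 (next): list=[16, 55, 49, 7, 8, 9] cursor@7
After 7 (prev): list=[16, 55, 49, 7, 8, 9] cursor@49
After 8 (insert_before(58)): list=[16, 55, 58, 49, 7, 8, 9] cursor@49
After 9 (prev): list=[16, 55, 58, 49, 7, 8, 9] cursor@58
After 10 (insert_after(70)): list=[16, 55, 58, 70, 49, 7, 8, 9] cursor@58

Answer: 4 49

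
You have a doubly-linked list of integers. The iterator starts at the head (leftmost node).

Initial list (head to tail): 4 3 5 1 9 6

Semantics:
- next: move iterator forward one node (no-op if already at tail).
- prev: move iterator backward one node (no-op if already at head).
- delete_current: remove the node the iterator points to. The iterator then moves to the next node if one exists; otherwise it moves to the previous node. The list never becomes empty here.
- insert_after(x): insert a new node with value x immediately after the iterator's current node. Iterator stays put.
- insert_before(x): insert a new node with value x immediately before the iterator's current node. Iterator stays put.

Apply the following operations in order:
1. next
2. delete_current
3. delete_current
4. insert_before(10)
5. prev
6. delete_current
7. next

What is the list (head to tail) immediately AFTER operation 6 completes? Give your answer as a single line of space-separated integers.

After 1 (next): list=[4, 3, 5, 1, 9, 6] cursor@3
After 2 (delete_current): list=[4, 5, 1, 9, 6] cursor@5
After 3 (delete_current): list=[4, 1, 9, 6] cursor@1
After 4 (insert_before(10)): list=[4, 10, 1, 9, 6] cursor@1
After 5 (prev): list=[4, 10, 1, 9, 6] cursor@10
After 6 (delete_current): list=[4, 1, 9, 6] cursor@1

Answer: 4 1 9 6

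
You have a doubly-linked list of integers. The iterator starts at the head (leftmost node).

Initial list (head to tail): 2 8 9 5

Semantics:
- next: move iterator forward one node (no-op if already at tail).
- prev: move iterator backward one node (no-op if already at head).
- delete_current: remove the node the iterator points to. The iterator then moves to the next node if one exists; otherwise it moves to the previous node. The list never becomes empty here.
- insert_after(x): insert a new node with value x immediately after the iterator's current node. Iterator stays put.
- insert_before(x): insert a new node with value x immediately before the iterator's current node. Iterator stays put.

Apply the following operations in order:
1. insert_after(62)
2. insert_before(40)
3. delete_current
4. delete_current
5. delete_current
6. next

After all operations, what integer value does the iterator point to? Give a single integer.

Answer: 5

Derivation:
After 1 (insert_after(62)): list=[2, 62, 8, 9, 5] cursor@2
After 2 (insert_before(40)): list=[40, 2, 62, 8, 9, 5] cursor@2
After 3 (delete_current): list=[40, 62, 8, 9, 5] cursor@62
After 4 (delete_current): list=[40, 8, 9, 5] cursor@8
After 5 (delete_current): list=[40, 9, 5] cursor@9
After 6 (next): list=[40, 9, 5] cursor@5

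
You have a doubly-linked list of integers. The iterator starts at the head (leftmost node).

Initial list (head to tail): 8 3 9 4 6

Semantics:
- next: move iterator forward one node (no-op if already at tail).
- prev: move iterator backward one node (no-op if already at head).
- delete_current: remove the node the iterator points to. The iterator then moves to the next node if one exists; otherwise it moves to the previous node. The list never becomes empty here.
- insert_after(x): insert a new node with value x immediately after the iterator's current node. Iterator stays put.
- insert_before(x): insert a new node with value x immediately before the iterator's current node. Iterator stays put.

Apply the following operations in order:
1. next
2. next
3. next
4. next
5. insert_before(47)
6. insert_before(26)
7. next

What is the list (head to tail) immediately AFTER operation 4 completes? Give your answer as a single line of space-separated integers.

Answer: 8 3 9 4 6

Derivation:
After 1 (next): list=[8, 3, 9, 4, 6] cursor@3
After 2 (next): list=[8, 3, 9, 4, 6] cursor@9
After 3 (next): list=[8, 3, 9, 4, 6] cursor@4
After 4 (next): list=[8, 3, 9, 4, 6] cursor@6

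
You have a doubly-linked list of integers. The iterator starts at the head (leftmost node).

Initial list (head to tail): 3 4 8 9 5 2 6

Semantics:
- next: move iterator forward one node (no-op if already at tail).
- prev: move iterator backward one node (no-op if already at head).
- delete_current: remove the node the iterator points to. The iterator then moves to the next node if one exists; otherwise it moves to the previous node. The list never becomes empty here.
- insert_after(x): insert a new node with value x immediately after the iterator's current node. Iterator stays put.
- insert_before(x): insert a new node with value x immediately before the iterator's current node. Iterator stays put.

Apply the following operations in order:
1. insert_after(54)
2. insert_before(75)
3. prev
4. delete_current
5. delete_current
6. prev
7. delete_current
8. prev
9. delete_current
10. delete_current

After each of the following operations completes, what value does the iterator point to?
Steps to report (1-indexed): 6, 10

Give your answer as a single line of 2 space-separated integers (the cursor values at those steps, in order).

Answer: 54 9

Derivation:
After 1 (insert_after(54)): list=[3, 54, 4, 8, 9, 5, 2, 6] cursor@3
After 2 (insert_before(75)): list=[75, 3, 54, 4, 8, 9, 5, 2, 6] cursor@3
After 3 (prev): list=[75, 3, 54, 4, 8, 9, 5, 2, 6] cursor@75
After 4 (delete_current): list=[3, 54, 4, 8, 9, 5, 2, 6] cursor@3
After 5 (delete_current): list=[54, 4, 8, 9, 5, 2, 6] cursor@54
After 6 (prev): list=[54, 4, 8, 9, 5, 2, 6] cursor@54
After 7 (delete_current): list=[4, 8, 9, 5, 2, 6] cursor@4
After 8 (prev): list=[4, 8, 9, 5, 2, 6] cursor@4
After 9 (delete_current): list=[8, 9, 5, 2, 6] cursor@8
After 10 (delete_current): list=[9, 5, 2, 6] cursor@9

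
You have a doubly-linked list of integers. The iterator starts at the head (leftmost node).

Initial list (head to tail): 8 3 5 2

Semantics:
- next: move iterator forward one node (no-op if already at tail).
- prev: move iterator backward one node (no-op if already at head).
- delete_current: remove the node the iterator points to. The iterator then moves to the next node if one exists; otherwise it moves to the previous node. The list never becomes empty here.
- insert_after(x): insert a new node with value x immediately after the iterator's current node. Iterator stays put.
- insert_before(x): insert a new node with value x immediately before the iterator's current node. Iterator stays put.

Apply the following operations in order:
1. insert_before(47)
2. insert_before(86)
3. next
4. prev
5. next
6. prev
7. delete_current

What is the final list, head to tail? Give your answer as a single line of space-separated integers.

After 1 (insert_before(47)): list=[47, 8, 3, 5, 2] cursor@8
After 2 (insert_before(86)): list=[47, 86, 8, 3, 5, 2] cursor@8
After 3 (next): list=[47, 86, 8, 3, 5, 2] cursor@3
After 4 (prev): list=[47, 86, 8, 3, 5, 2] cursor@8
After 5 (next): list=[47, 86, 8, 3, 5, 2] cursor@3
After 6 (prev): list=[47, 86, 8, 3, 5, 2] cursor@8
After 7 (delete_current): list=[47, 86, 3, 5, 2] cursor@3

Answer: 47 86 3 5 2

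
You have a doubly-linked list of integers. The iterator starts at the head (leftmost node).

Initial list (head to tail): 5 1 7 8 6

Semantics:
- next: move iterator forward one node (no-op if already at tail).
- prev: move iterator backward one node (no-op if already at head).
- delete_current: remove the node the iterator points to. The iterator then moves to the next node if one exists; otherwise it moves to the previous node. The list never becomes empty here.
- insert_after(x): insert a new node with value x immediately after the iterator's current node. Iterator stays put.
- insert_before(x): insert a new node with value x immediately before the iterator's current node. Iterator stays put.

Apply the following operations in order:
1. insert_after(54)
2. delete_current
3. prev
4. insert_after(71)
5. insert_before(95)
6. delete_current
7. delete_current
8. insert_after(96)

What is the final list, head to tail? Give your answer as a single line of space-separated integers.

Answer: 95 1 96 7 8 6

Derivation:
After 1 (insert_after(54)): list=[5, 54, 1, 7, 8, 6] cursor@5
After 2 (delete_current): list=[54, 1, 7, 8, 6] cursor@54
After 3 (prev): list=[54, 1, 7, 8, 6] cursor@54
After 4 (insert_after(71)): list=[54, 71, 1, 7, 8, 6] cursor@54
After 5 (insert_before(95)): list=[95, 54, 71, 1, 7, 8, 6] cursor@54
After 6 (delete_current): list=[95, 71, 1, 7, 8, 6] cursor@71
After 7 (delete_current): list=[95, 1, 7, 8, 6] cursor@1
After 8 (insert_after(96)): list=[95, 1, 96, 7, 8, 6] cursor@1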